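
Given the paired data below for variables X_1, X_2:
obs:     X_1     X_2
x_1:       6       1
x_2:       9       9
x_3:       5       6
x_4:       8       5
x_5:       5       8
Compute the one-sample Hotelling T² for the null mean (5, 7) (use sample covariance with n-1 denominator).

Step 1 — sample mean vector:
  mean(X_1) = (6 + 9 + 5 + 8 + 5) / 5 = 33/5 = 6.6
  mean(X_2) = (1 + 9 + 6 + 5 + 8) / 5 = 29/5 = 5.8
  x̄ = (6.6, 5.8),  deviation x̄ - mu_0 = (6.6, 5.8) - (5, 7) = (1.6, -1.2).

Step 2 — sample covariance matrix, S[i,j] = (1/(n-1)) · Σ_k (x_{k,i} - mean_i) · (x_{k,j} - mean_j), divisor n-1 = 4:
  S[X_1,X_1] = ((-0.6)·(-0.6) + (2.4)·(2.4) + (-1.6)·(-1.6) + (1.4)·(1.4) + (-1.6)·(-1.6)) / 4 = 13.2/4 = 3.3
  S[X_1,X_2] = ((-0.6)·(-4.8) + (2.4)·(3.2) + (-1.6)·(0.2) + (1.4)·(-0.8) + (-1.6)·(2.2)) / 4 = 5.6/4 = 1.4
  S[X_2,X_2] = ((-4.8)·(-4.8) + (3.2)·(3.2) + (0.2)·(0.2) + (-0.8)·(-0.8) + (2.2)·(2.2)) / 4 = 38.8/4 = 9.7
  S = [[3.3, 1.4],
 [1.4, 9.7]].

Step 3 — invert S. det(S) = 3.3·9.7 - (1.4)² = 30.05.
  S^{-1} = (1/det) · [[d, -b], [-b, a]] = [[0.3228, -0.0466],
 [-0.0466, 0.1098]].

Step 4 — quadratic form (x̄ - mu_0)^T · S^{-1} · (x̄ - mu_0):
  S^{-1} · (x̄ - mu_0) = (0.5724, -0.2063),
  (x̄ - mu_0)^T · [...] = (1.6)·(0.5724) + (-1.2)·(-0.2063) = 1.1634.

Step 5 — scale by n: T² = 5 · 1.1634 = 5.817.

T² ≈ 5.817


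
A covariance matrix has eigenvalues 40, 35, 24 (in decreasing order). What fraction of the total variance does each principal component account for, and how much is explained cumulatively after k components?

Step 1 — total variance = trace(Sigma) = Σ λ_i = 40 + 35 + 24 = 99.

Step 2 — fraction explained by component i = λ_i / Σ λ:
  PC1: 40/99 = 0.404
  PC2: 35/99 = 0.3535
  PC3: 24/99 = 0.2424

Step 3 — cumulative fraction after k components = (λ_1 + ... + λ_k) / Σ λ:
  k = 1: 40/99 = 0.404
  k = 2: (40 + 35)/99 = 75/99 = 0.7576
  k = 3: (40 + 35 + 24)/99 = 99/99 = 1

Summary (fraction, with percent):

explained: PC1 0.404 (40.4%), PC2 0.3535 (35.35%), PC3 0.2424 (24.24%);  cumulative: 0.404, 0.7576, 1


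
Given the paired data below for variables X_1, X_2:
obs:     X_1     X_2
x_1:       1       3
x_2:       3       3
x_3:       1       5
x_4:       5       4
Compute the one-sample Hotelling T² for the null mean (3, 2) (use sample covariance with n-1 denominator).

Step 1 — sample mean vector:
  mean(X_1) = (1 + 3 + 1 + 5) / 4 = 10/4 = 2.5
  mean(X_2) = (3 + 3 + 5 + 4) / 4 = 15/4 = 3.75
  x̄ = (2.5, 3.75),  deviation x̄ - mu_0 = (2.5, 3.75) - (3, 2) = (-0.5, 1.75).

Step 2 — sample covariance matrix, S[i,j] = (1/(n-1)) · Σ_k (x_{k,i} - mean_i) · (x_{k,j} - mean_j), divisor n-1 = 3:
  S[X_1,X_1] = ((-1.5)·(-1.5) + (0.5)·(0.5) + (-1.5)·(-1.5) + (2.5)·(2.5)) / 3 = 11/3 = 3.6667
  S[X_1,X_2] = ((-1.5)·(-0.75) + (0.5)·(-0.75) + (-1.5)·(1.25) + (2.5)·(0.25)) / 3 = -0.5/3 = -0.1667
  S[X_2,X_2] = ((-0.75)·(-0.75) + (-0.75)·(-0.75) + (1.25)·(1.25) + (0.25)·(0.25)) / 3 = 2.75/3 = 0.9167
  S = [[3.6667, -0.1667],
 [-0.1667, 0.9167]].

Step 3 — invert S. det(S) = 3.6667·0.9167 - (-0.1667)² = 3.3333.
  S^{-1} = (1/det) · [[d, -b], [-b, a]] = [[0.275, 0.05],
 [0.05, 1.1]].

Step 4 — quadratic form (x̄ - mu_0)^T · S^{-1} · (x̄ - mu_0):
  S^{-1} · (x̄ - mu_0) = (-0.05, 1.9),
  (x̄ - mu_0)^T · [...] = (-0.5)·(-0.05) + (1.75)·(1.9) = 3.35.

Step 5 — scale by n: T² = 4 · 3.35 = 13.4.

T² ≈ 13.4


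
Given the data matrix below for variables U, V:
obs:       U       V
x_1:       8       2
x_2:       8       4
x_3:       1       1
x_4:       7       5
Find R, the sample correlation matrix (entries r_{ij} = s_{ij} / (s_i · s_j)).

Step 1 — column means:
  mean(U) = (8 + 8 + 1 + 7) / 4 = 24/4 = 6
  mean(V) = (2 + 4 + 1 + 5) / 4 = 12/4 = 3

Step 2 — sample variances and covariances s[i,j] = (1/(n-1)) · Σ_k (x_{k,i} - mean_i) · (x_{k,j} - mean_j), with n-1 = 3:
  s[U,U] = ((2)·(2) + (2)·(2) + (-5)·(-5) + (1)·(1)) / 3 = 34/3 = 11.3333
  s[U,V] = ((2)·(-1) + (2)·(1) + (-5)·(-2) + (1)·(2)) / 3 = 12/3 = 4
  s[V,V] = ((-1)·(-1) + (1)·(1) + (-2)·(-2) + (2)·(2)) / 3 = 10/3 = 3.3333
  Sample standard deviations s_i = √(s[i,i]):
  s(U) = √(11.3333) = 3.3665
  s(V) = √(3.3333) = 1.8257

Step 3 — r_{ij} = s_{ij} / (s_i · s_j):
  r[U,U] = 1 (diagonal).
  r[U,V] = 4 / (3.3665 · 1.8257) = 4 / 6.1464 = 0.6508
  r[V,V] = 1 (diagonal).

R is symmetric with unit diagonal. Assembling:

R = [[1, 0.6508],
 [0.6508, 1]]


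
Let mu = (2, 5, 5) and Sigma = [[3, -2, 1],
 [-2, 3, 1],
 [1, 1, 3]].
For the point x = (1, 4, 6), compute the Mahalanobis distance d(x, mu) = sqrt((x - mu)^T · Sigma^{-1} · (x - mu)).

Step 1 — centre the observation: (x - mu) = (-1, -1, 1).

Step 2 — invert Sigma (cofactor / det for 3×3, or solve directly):
  Sigma^{-1} = [[1.6, 1.4, -1],
 [1.4, 1.6, -1],
 [-1, -1, 1]].

Step 3 — form the quadratic (x - mu)^T · Sigma^{-1} · (x - mu):
  Sigma^{-1} · (x - mu) = (-4, -4, 3).
  (x - mu)^T · [Sigma^{-1} · (x - mu)] = (-1)·(-4) + (-1)·(-4) + (1)·(3) = 11.

Step 4 — take square root: d = √(11) ≈ 3.3166.

d(x, mu) = √(11) ≈ 3.3166


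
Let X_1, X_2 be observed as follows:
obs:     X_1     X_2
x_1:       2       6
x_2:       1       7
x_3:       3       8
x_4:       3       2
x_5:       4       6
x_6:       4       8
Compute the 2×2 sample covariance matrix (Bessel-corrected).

Step 1 — column means:
  mean(X_1) = (2 + 1 + 3 + 3 + 4 + 4) / 6 = 17/6 = 2.8333
  mean(X_2) = (6 + 7 + 8 + 2 + 6 + 8) / 6 = 37/6 = 6.1667

Step 2 — sample covariance S[i,j] = (1/(n-1)) · Σ_k (x_{k,i} - mean_i) · (x_{k,j} - mean_j), with n-1 = 5.
  S[X_1,X_1] = ((-0.8333)·(-0.8333) + (-1.8333)·(-1.8333) + (0.1667)·(0.1667) + (0.1667)·(0.1667) + (1.1667)·(1.1667) + (1.1667)·(1.1667)) / 5 = 6.8333/5 = 1.3667
  S[X_1,X_2] = ((-0.8333)·(-0.1667) + (-1.8333)·(0.8333) + (0.1667)·(1.8333) + (0.1667)·(-4.1667) + (1.1667)·(-0.1667) + (1.1667)·(1.8333)) / 5 = 0.1667/5 = 0.0333
  S[X_2,X_2] = ((-0.1667)·(-0.1667) + (0.8333)·(0.8333) + (1.8333)·(1.8333) + (-4.1667)·(-4.1667) + (-0.1667)·(-0.1667) + (1.8333)·(1.8333)) / 5 = 24.8333/5 = 4.9667

S is symmetric (S[j,i] = S[i,j]). Assembling:

S = [[1.3667, 0.0333],
 [0.0333, 4.9667]]


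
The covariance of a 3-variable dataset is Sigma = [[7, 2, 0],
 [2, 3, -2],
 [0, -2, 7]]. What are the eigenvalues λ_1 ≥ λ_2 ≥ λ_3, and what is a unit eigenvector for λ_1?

Step 1 — characteristic polynomial p(λ) = det(λI - Sigma) = λ³ - tr·λ² + c_1·λ - det, where tr = trace, c_1 = sum of the principal 2×2 minors, det = det(Sigma):
  tr = 7 + 3 + 7 = 17,
  c_1 = (7·3 - (2)²) + (7·7 - (0)²) + (3·7 - (-2)²) = 17 + 49 + 17 = 83,
  det = 7·(3·7 - (-2)²) - (2)·((2)·7 - (-2)·(0)) + (0)·((2)·(-2) - 3·(0)) = 7·(17) - (2)·(14) + (0)·(-4) = 91.
  So p(λ) = λ³ - 17λ² + 83λ - 91.
Step 2 — look for an integer root (rational root theorem: any rational root is an integer divisor of 91). Testing λ = 7:
  p(7) = 343 - 833 + 581 - 91 = 0  ✓
  Dividing out (λ - 7): p(λ) = (λ - 7)(λ² - 10λ + 13).
Step 3 — remaining eigenvalues from the quadratic λ² - 10λ + 13 = 0:
  Δ = 10² - 4·13 = 100 - 52 = 48,  λ = (10 ± √48)/2 = (10 ± 6.9282)/2 ≈ 8.4641 or 1.5359.
  Sorted: λ_1 = 8.4641,  λ_2 = 7,  λ_3 = 1.5359  (check: sum = 17 = tr ✓).

Step 4 — unit eigenvector for λ_1 ≈ 8.4641: v spans the null space of (Sigma - λ_1 I), whose rows are
  r_1 = (-1.4641, 2, 0),  r_2 = (2, -5.4641, -2),  r_3 = (0, -2, -1.4641).
  v is orthogonal to every row, so take v ∝ r_1 × r_2 = ((2)·(-2) - (0)·(-5.4641), (0)·(2) - (-1.4641)·(-2), (-1.4641)·(-5.4641) - (2)·(2)) ≈ (-4, -2.9282, 4).
  Rescale (multiply by -1 so the first nonzero entry is positive): u = (4, 2.9282, -4).
  ||u|| = √((4)² + (2.9282)² + (-4)²) = √(40.5744) ≈ 6.3698,  v_1 = u/||u|| ≈ (0.628, 0.4597, -0.628) (||v_1|| = 1).

λ_1 = 8.4641,  λ_2 = 7,  λ_3 = 1.5359;  v_1 ≈ (0.628, 0.4597, -0.628)


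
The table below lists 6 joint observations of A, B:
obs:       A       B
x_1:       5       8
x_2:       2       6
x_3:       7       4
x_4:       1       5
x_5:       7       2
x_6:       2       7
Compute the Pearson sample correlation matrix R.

Step 1 — column means:
  mean(A) = (5 + 2 + 7 + 1 + 7 + 2) / 6 = 24/6 = 4
  mean(B) = (8 + 6 + 4 + 5 + 2 + 7) / 6 = 32/6 = 5.3333

Step 2 — sample variances and covariances s[i,j] = (1/(n-1)) · Σ_k (x_{k,i} - mean_i) · (x_{k,j} - mean_j), with n-1 = 5:
  s[A,A] = ((1)·(1) + (-2)·(-2) + (3)·(3) + (-3)·(-3) + (3)·(3) + (-2)·(-2)) / 5 = 36/5 = 7.2
  s[A,B] = ((1)·(2.6667) + (-2)·(0.6667) + (3)·(-1.3333) + (-3)·(-0.3333) + (3)·(-3.3333) + (-2)·(1.6667)) / 5 = -15/5 = -3
  s[B,B] = ((2.6667)·(2.6667) + (0.6667)·(0.6667) + (-1.3333)·(-1.3333) + (-0.3333)·(-0.3333) + (-3.3333)·(-3.3333) + (1.6667)·(1.6667)) / 5 = 23.3333/5 = 4.6667
  Sample standard deviations s_i = √(s[i,i]):
  s(A) = √(7.2) = 2.6833
  s(B) = √(4.6667) = 2.1602

Step 3 — r_{ij} = s_{ij} / (s_i · s_j):
  r[A,A] = 1 (diagonal).
  r[A,B] = -3 / (2.6833 · 2.1602) = -3 / 5.7966 = -0.5175
  r[B,B] = 1 (diagonal).

R is symmetric with unit diagonal. Assembling:

R = [[1, -0.5175],
 [-0.5175, 1]]


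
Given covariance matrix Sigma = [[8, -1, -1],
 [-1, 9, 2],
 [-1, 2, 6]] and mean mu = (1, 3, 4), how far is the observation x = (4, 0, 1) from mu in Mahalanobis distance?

Step 1 — centre the observation: (x - mu) = (3, -3, -3).

Step 2 — invert Sigma (cofactor / det for 3×3, or solve directly):
  Sigma^{-1} = [[0.1285, 0.0103, 0.018],
 [0.0103, 0.1208, -0.0386],
 [0.018, -0.0386, 0.1825]].

Step 3 — form the quadratic (x - mu)^T · Sigma^{-1} · (x - mu):
  Sigma^{-1} · (x - mu) = (0.3008, -0.2159, -0.3779).
  (x - mu)^T · [Sigma^{-1} · (x - mu)] = (3)·(0.3008) + (-3)·(-0.2159) + (-3)·(-0.3779) = 2.6838.

Step 4 — take square root: d = √(2.6838) ≈ 1.6382.

d(x, mu) = √(2.6838) ≈ 1.6382


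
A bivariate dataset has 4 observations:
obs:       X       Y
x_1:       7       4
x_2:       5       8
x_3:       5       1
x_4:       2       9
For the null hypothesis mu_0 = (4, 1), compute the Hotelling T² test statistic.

Step 1 — sample mean vector:
  mean(X) = (7 + 5 + 5 + 2) / 4 = 19/4 = 4.75
  mean(Y) = (4 + 8 + 1 + 9) / 4 = 22/4 = 5.5
  x̄ = (4.75, 5.5),  deviation x̄ - mu_0 = (4.75, 5.5) - (4, 1) = (0.75, 4.5).

Step 2 — sample covariance matrix, S[i,j] = (1/(n-1)) · Σ_k (x_{k,i} - mean_i) · (x_{k,j} - mean_j), divisor n-1 = 3:
  S[X,X] = ((2.25)·(2.25) + (0.25)·(0.25) + (0.25)·(0.25) + (-2.75)·(-2.75)) / 3 = 12.75/3 = 4.25
  S[X,Y] = ((2.25)·(-1.5) + (0.25)·(2.5) + (0.25)·(-4.5) + (-2.75)·(3.5)) / 3 = -13.5/3 = -4.5
  S[Y,Y] = ((-1.5)·(-1.5) + (2.5)·(2.5) + (-4.5)·(-4.5) + (3.5)·(3.5)) / 3 = 41/3 = 13.6667
  S = [[4.25, -4.5],
 [-4.5, 13.6667]].

Step 3 — invert S. det(S) = 4.25·13.6667 - (-4.5)² = 37.8333.
  S^{-1} = (1/det) · [[d, -b], [-b, a]] = [[0.3612, 0.1189],
 [0.1189, 0.1123]].

Step 4 — quadratic form (x̄ - mu_0)^T · S^{-1} · (x̄ - mu_0):
  S^{-1} · (x̄ - mu_0) = (0.8062, 0.5947),
  (x̄ - mu_0)^T · [...] = (0.75)·(0.8062) + (4.5)·(0.5947) = 3.2808.

Step 5 — scale by n: T² = 4 · 3.2808 = 13.1233.

T² ≈ 13.1233


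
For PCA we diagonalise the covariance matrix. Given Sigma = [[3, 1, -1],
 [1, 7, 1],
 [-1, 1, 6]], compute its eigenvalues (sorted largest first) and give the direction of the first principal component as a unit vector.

Step 1 — characteristic polynomial p(λ) = det(λI - Sigma) = λ³ - tr·λ² + c_1·λ - det, where tr = trace, c_1 = sum of the principal 2×2 minors, det = det(Sigma):
  tr = 3 + 7 + 6 = 16,
  c_1 = (3·7 - (1)²) + (3·6 - (-1)²) + (7·6 - (1)²) = 20 + 17 + 41 = 78,
  det = 3·(7·6 - (1)²) - (1)·((1)·6 - (1)·(-1)) + (-1)·((1)·(1) - 7·(-1)) = 3·(41) - (1)·(7) + (-1)·(8) = 108.
  So p(λ) = λ³ - 16λ² + 78λ - 108.
Step 2 — look for an integer root (rational root theorem: any rational root is an integer divisor of 108). Testing λ = 6:
  p(6) = 216 - 576 + 468 - 108 = 0  ✓
  Dividing out (λ - 6): p(λ) = (λ - 6)(λ² - 10λ + 18).
Step 3 — remaining eigenvalues from the quadratic λ² - 10λ + 18 = 0:
  Δ = 10² - 4·18 = 100 - 72 = 28,  λ = (10 ± √28)/2 = (10 ± 5.2915)/2 ≈ 7.6458 or 2.3542.
  Sorted: λ_1 = 7.6458,  λ_2 = 6,  λ_3 = 2.3542  (check: sum = 16 = tr ✓).

Step 4 — unit eigenvector for λ_1 ≈ 7.6458: v spans the null space of (Sigma - λ_1 I), whose rows are
  r_1 = (-4.6458, 1, -1),  r_2 = (1, -0.6458, 1),  r_3 = (-1, 1, -1.6458).
  v is orthogonal to every row, so take v ∝ r_1 × r_2 = ((1)·(1) - (-1)·(-0.6458), (-1)·(1) - (-4.6458)·(1), (-4.6458)·(-0.6458) - (1)·(1)) ≈ (0.3542, 3.6458, 2).
  Let u = (0.3542, 3.6458, 2).
  ||u|| = √((0.3542)² + (3.6458)² + (2)²) = √(17.417) ≈ 4.1734,  v_1 = u/||u|| ≈ (0.0849, 0.8736, 0.4792) (||v_1|| = 1).

λ_1 = 7.6458,  λ_2 = 6,  λ_3 = 2.3542;  v_1 ≈ (0.0849, 0.8736, 0.4792)


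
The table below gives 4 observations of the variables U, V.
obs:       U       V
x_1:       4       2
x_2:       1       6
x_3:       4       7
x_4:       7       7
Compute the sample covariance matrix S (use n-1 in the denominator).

Step 1 — column means:
  mean(U) = (4 + 1 + 4 + 7) / 4 = 16/4 = 4
  mean(V) = (2 + 6 + 7 + 7) / 4 = 22/4 = 5.5

Step 2 — sample covariance S[i,j] = (1/(n-1)) · Σ_k (x_{k,i} - mean_i) · (x_{k,j} - mean_j), with n-1 = 3.
  S[U,U] = ((0)·(0) + (-3)·(-3) + (0)·(0) + (3)·(3)) / 3 = 18/3 = 6
  S[U,V] = ((0)·(-3.5) + (-3)·(0.5) + (0)·(1.5) + (3)·(1.5)) / 3 = 3/3 = 1
  S[V,V] = ((-3.5)·(-3.5) + (0.5)·(0.5) + (1.5)·(1.5) + (1.5)·(1.5)) / 3 = 17/3 = 5.6667

S is symmetric (S[j,i] = S[i,j]). Assembling:

S = [[6, 1],
 [1, 5.6667]]


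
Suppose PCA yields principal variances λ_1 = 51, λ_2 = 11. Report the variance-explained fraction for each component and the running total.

Step 1 — total variance = trace(Sigma) = Σ λ_i = 51 + 11 = 62.

Step 2 — fraction explained by component i = λ_i / Σ λ:
  PC1: 51/62 = 0.8226
  PC2: 11/62 = 0.1774

Step 3 — cumulative fraction after k components = (λ_1 + ... + λ_k) / Σ λ:
  k = 1: 51/62 = 0.8226
  k = 2: (51 + 11)/62 = 62/62 = 1

Summary (fraction, with percent):

explained: PC1 0.8226 (82.26%), PC2 0.1774 (17.74%);  cumulative: 0.8226, 1


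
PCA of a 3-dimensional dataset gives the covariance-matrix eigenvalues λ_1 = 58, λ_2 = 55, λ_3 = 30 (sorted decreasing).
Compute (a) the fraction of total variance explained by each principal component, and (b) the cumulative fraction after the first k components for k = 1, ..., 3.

Step 1 — total variance = trace(Sigma) = Σ λ_i = 58 + 55 + 30 = 143.

Step 2 — fraction explained by component i = λ_i / Σ λ:
  PC1: 58/143 = 0.4056
  PC2: 55/143 = 0.3846
  PC3: 30/143 = 0.2098

Step 3 — cumulative fraction after k components = (λ_1 + ... + λ_k) / Σ λ:
  k = 1: 58/143 = 0.4056
  k = 2: (58 + 55)/143 = 113/143 = 0.7902
  k = 3: (58 + 55 + 30)/143 = 143/143 = 1

Summary (fraction, with percent):

explained: PC1 0.4056 (40.56%), PC2 0.3846 (38.46%), PC3 0.2098 (20.98%);  cumulative: 0.4056, 0.7902, 1


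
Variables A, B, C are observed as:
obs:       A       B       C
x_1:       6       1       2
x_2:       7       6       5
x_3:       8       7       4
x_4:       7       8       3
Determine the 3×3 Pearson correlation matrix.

Step 1 — column means:
  mean(A) = (6 + 7 + 8 + 7) / 4 = 28/4 = 7
  mean(B) = (1 + 6 + 7 + 8) / 4 = 22/4 = 5.5
  mean(C) = (2 + 5 + 4 + 3) / 4 = 14/4 = 3.5

Step 2 — sample variances and covariances s[i,j] = (1/(n-1)) · Σ_k (x_{k,i} - mean_i) · (x_{k,j} - mean_j), with n-1 = 3:
  s[A,A] = ((-1)·(-1) + (0)·(0) + (1)·(1) + (0)·(0)) / 3 = 2/3 = 0.6667
  s[A,B] = ((-1)·(-4.5) + (0)·(0.5) + (1)·(1.5) + (0)·(2.5)) / 3 = 6/3 = 2
  s[A,C] = ((-1)·(-1.5) + (0)·(1.5) + (1)·(0.5) + (0)·(-0.5)) / 3 = 2/3 = 0.6667
  s[B,B] = ((-4.5)·(-4.5) + (0.5)·(0.5) + (1.5)·(1.5) + (2.5)·(2.5)) / 3 = 29/3 = 9.6667
  s[B,C] = ((-4.5)·(-1.5) + (0.5)·(1.5) + (1.5)·(0.5) + (2.5)·(-0.5)) / 3 = 7/3 = 2.3333
  s[C,C] = ((-1.5)·(-1.5) + (1.5)·(1.5) + (0.5)·(0.5) + (-0.5)·(-0.5)) / 3 = 5/3 = 1.6667
  Sample standard deviations s_i = √(s[i,i]):
  s(A) = √(0.6667) = 0.8165
  s(B) = √(9.6667) = 3.1091
  s(C) = √(1.6667) = 1.291

Step 3 — r_{ij} = s_{ij} / (s_i · s_j):
  r[A,A] = 1 (diagonal).
  r[A,B] = 2 / (0.8165 · 3.1091) = 2 / 2.5386 = 0.7878
  r[A,C] = 0.6667 / (0.8165 · 1.291) = 0.6667 / 1.0541 = 0.6325
  r[B,B] = 1 (diagonal).
  r[B,C] = 2.3333 / (3.1091 · 1.291) = 2.3333 / 4.0139 = 0.5813
  r[C,C] = 1 (diagonal).

R is symmetric with unit diagonal. Assembling:

R = [[1, 0.7878, 0.6325],
 [0.7878, 1, 0.5813],
 [0.6325, 0.5813, 1]]


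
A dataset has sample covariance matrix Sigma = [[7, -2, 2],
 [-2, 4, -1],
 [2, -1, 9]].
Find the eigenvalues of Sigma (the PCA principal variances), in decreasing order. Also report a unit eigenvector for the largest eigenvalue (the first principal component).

Step 1 — characteristic polynomial p(λ) = det(λI - Sigma) = λ³ - tr·λ² + c_1·λ - det, where tr = trace, c_1 = sum of the principal 2×2 minors, det = det(Sigma):
  tr = 7 + 4 + 9 = 20,
  c_1 = (7·4 - (-2)²) + (7·9 - (2)²) + (4·9 - (-1)²) = 24 + 59 + 35 = 118,
  det = 7·(4·9 - (-1)²) - (-2)·((-2)·9 - (-1)·(2)) + (2)·((-2)·(-1) - 4·(2)) = 7·(35) - (-2)·(-16) + (2)·(-6) = 201.
  So p(λ) = λ³ - 20λ² + 118λ - 201.
Step 2 — look for an integer root (rational root theorem: any rational root is an integer divisor of 201). Testing λ = 3:
  p(3) = 27 - 180 + 354 - 201 = 0  ✓
  Dividing out (λ - 3): p(λ) = (λ - 3)(λ² - 17λ + 67).
Step 3 — remaining eigenvalues from the quadratic λ² - 17λ + 67 = 0:
  Δ = 17² - 4·67 = 289 - 268 = 21,  λ = (17 ± √21)/2 = (17 ± 4.5826)/2 ≈ 10.7913 or 6.2087.
  Sorted: λ_1 = 10.7913,  λ_2 = 6.2087,  λ_3 = 3  (check: sum = 20 = tr ✓).

Step 4 — unit eigenvector for λ_1 ≈ 10.7913: v spans the null space of (Sigma - λ_1 I), whose rows are
  r_1 = (-3.7913, -2, 2),  r_2 = (-2, -6.7913, -1),  r_3 = (2, -1, -1.7913).
  v is orthogonal to every row, so take v ∝ r_1 × r_2 = ((-2)·(-1) - (2)·(-6.7913), (2)·(-2) - (-3.7913)·(-1), (-3.7913)·(-6.7913) - (-2)·(-2)) ≈ (15.5826, -7.7913, 21.7477).
  Let u = (15.5826, -7.7913, 21.7477).
  ||u|| = √((15.5826)² + (-7.7913)² + (21.7477)²) = √(776.4845) ≈ 27.8655,  v_1 = u/||u|| ≈ (0.5592, -0.2796, 0.7805) (||v_1|| = 1).

λ_1 = 10.7913,  λ_2 = 6.2087,  λ_3 = 3;  v_1 ≈ (0.5592, -0.2796, 0.7805)


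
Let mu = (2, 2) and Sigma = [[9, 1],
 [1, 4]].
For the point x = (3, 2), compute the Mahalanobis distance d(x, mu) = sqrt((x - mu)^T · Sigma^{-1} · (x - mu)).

Step 1 — centre the observation: (x - mu) = (1, 0).

Step 2 — invert Sigma. det(Sigma) = 9·4 - (1)² = 35.
  Sigma^{-1} = (1/det) · [[d, -b], [-b, a]] = [[0.1143, -0.0286],
 [-0.0286, 0.2571]].

Step 3 — form the quadratic (x - mu)^T · Sigma^{-1} · (x - mu):
  Sigma^{-1} · (x - mu) = (0.1143, -0.0286).
  (x - mu)^T · [Sigma^{-1} · (x - mu)] = (1)·(0.1143) + (0)·(-0.0286) = 0.1143.

Step 4 — take square root: d = √(0.1143) ≈ 0.3381.

d(x, mu) = √(0.1143) ≈ 0.3381


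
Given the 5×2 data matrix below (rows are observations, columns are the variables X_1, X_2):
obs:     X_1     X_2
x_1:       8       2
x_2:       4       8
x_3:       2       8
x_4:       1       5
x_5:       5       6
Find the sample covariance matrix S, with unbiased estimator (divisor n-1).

Step 1 — column means:
  mean(X_1) = (8 + 4 + 2 + 1 + 5) / 5 = 20/5 = 4
  mean(X_2) = (2 + 8 + 8 + 5 + 6) / 5 = 29/5 = 5.8

Step 2 — sample covariance S[i,j] = (1/(n-1)) · Σ_k (x_{k,i} - mean_i) · (x_{k,j} - mean_j), with n-1 = 4.
  S[X_1,X_1] = ((4)·(4) + (0)·(0) + (-2)·(-2) + (-3)·(-3) + (1)·(1)) / 4 = 30/4 = 7.5
  S[X_1,X_2] = ((4)·(-3.8) + (0)·(2.2) + (-2)·(2.2) + (-3)·(-0.8) + (1)·(0.2)) / 4 = -17/4 = -4.25
  S[X_2,X_2] = ((-3.8)·(-3.8) + (2.2)·(2.2) + (2.2)·(2.2) + (-0.8)·(-0.8) + (0.2)·(0.2)) / 4 = 24.8/4 = 6.2

S is symmetric (S[j,i] = S[i,j]). Assembling:

S = [[7.5, -4.25],
 [-4.25, 6.2]]


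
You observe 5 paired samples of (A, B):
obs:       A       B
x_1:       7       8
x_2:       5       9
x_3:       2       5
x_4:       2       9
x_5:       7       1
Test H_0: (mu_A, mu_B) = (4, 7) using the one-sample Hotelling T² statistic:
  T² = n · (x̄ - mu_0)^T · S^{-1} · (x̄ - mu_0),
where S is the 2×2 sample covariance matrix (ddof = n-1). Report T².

Step 1 — sample mean vector:
  mean(A) = (7 + 5 + 2 + 2 + 7) / 5 = 23/5 = 4.6
  mean(B) = (8 + 9 + 5 + 9 + 1) / 5 = 32/5 = 6.4
  x̄ = (4.6, 6.4),  deviation x̄ - mu_0 = (4.6, 6.4) - (4, 7) = (0.6, -0.6).

Step 2 — sample covariance matrix, S[i,j] = (1/(n-1)) · Σ_k (x_{k,i} - mean_i) · (x_{k,j} - mean_j), divisor n-1 = 4:
  S[A,A] = ((2.4)·(2.4) + (0.4)·(0.4) + (-2.6)·(-2.6) + (-2.6)·(-2.6) + (2.4)·(2.4)) / 4 = 25.2/4 = 6.3
  S[A,B] = ((2.4)·(1.6) + (0.4)·(2.6) + (-2.6)·(-1.4) + (-2.6)·(2.6) + (2.4)·(-5.4)) / 4 = -11.2/4 = -2.8
  S[B,B] = ((1.6)·(1.6) + (2.6)·(2.6) + (-1.4)·(-1.4) + (2.6)·(2.6) + (-5.4)·(-5.4)) / 4 = 47.2/4 = 11.8
  S = [[6.3, -2.8],
 [-2.8, 11.8]].

Step 3 — invert S. det(S) = 6.3·11.8 - (-2.8)² = 66.5.
  S^{-1} = (1/det) · [[d, -b], [-b, a]] = [[0.1774, 0.0421],
 [0.0421, 0.0947]].

Step 4 — quadratic form (x̄ - mu_0)^T · S^{-1} · (x̄ - mu_0):
  S^{-1} · (x̄ - mu_0) = (0.0812, -0.0316),
  (x̄ - mu_0)^T · [...] = (0.6)·(0.0812) + (-0.6)·(-0.0316) = 0.0677.

Step 5 — scale by n: T² = 5 · 0.0677 = 0.3383.

T² ≈ 0.3383


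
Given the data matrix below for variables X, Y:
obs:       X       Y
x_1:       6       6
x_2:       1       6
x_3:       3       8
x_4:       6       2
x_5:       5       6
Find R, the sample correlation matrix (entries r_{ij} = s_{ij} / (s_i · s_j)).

Step 1 — column means:
  mean(X) = (6 + 1 + 3 + 6 + 5) / 5 = 21/5 = 4.2
  mean(Y) = (6 + 6 + 8 + 2 + 6) / 5 = 28/5 = 5.6

Step 2 — sample variances and covariances s[i,j] = (1/(n-1)) · Σ_k (x_{k,i} - mean_i) · (x_{k,j} - mean_j), with n-1 = 4:
  s[X,X] = ((1.8)·(1.8) + (-3.2)·(-3.2) + (-1.2)·(-1.2) + (1.8)·(1.8) + (0.8)·(0.8)) / 4 = 18.8/4 = 4.7
  s[X,Y] = ((1.8)·(0.4) + (-3.2)·(0.4) + (-1.2)·(2.4) + (1.8)·(-3.6) + (0.8)·(0.4)) / 4 = -9.6/4 = -2.4
  s[Y,Y] = ((0.4)·(0.4) + (0.4)·(0.4) + (2.4)·(2.4) + (-3.6)·(-3.6) + (0.4)·(0.4)) / 4 = 19.2/4 = 4.8
  Sample standard deviations s_i = √(s[i,i]):
  s(X) = √(4.7) = 2.1679
  s(Y) = √(4.8) = 2.1909

Step 3 — r_{ij} = s_{ij} / (s_i · s_j):
  r[X,X] = 1 (diagonal).
  r[X,Y] = -2.4 / (2.1679 · 2.1909) = -2.4 / 4.7497 = -0.5053
  r[Y,Y] = 1 (diagonal).

R is symmetric with unit diagonal. Assembling:

R = [[1, -0.5053],
 [-0.5053, 1]]


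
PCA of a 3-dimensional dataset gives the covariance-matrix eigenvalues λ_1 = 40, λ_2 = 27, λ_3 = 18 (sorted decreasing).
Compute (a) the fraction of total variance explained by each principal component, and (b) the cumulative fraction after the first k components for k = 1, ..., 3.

Step 1 — total variance = trace(Sigma) = Σ λ_i = 40 + 27 + 18 = 85.

Step 2 — fraction explained by component i = λ_i / Σ λ:
  PC1: 40/85 = 0.4706
  PC2: 27/85 = 0.3176
  PC3: 18/85 = 0.2118

Step 3 — cumulative fraction after k components = (λ_1 + ... + λ_k) / Σ λ:
  k = 1: 40/85 = 0.4706
  k = 2: (40 + 27)/85 = 67/85 = 0.7882
  k = 3: (40 + 27 + 18)/85 = 85/85 = 1

Summary (fraction, with percent):

explained: PC1 0.4706 (47.06%), PC2 0.3176 (31.76%), PC3 0.2118 (21.18%);  cumulative: 0.4706, 0.7882, 1


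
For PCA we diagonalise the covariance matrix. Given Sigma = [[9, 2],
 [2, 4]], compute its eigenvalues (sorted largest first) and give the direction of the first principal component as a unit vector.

Step 1 — characteristic polynomial of 2×2 Sigma:
  det(Sigma - λI) = λ² - trace · λ + det = 0.
  trace = 9 + 4 = 13, det = 9·4 - (2)² = 32.
Step 2 — discriminant:
  Δ = trace² - 4·det = 169 - 128 = 41.
Step 3 — eigenvalues:
  λ = (trace ± √Δ)/2 = (13 ± 6.4031)/2,
  λ_1 = 9.7016,  λ_2 = 3.2984.

Step 4 — unit eigenvector for λ_1: solve (Sigma - λ_1 I)v = 0. First row:
  (9 - 9.7016)·v_x + (2)·v_y = 0, i.e. (-0.7016)·v_x + (2)·v_y = 0,
  so v ∝ (b, λ_1 - a) = (2, 0.7016) = u.
  ||u|| = √((2)² + (0.7016)²) = √(4.4922) ≈ 2.1195,
  v_1 = u/||u|| ≈ (0.9436, 0.331) (||v_1|| = 1).

λ_1 = 9.7016,  λ_2 = 3.2984;  v_1 ≈ (0.9436, 0.331)


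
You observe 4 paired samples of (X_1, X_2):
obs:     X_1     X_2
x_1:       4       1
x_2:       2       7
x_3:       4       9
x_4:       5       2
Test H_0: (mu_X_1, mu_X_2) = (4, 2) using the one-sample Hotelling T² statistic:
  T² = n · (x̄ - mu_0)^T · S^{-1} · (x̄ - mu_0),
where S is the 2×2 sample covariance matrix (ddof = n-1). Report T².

Step 1 — sample mean vector:
  mean(X_1) = (4 + 2 + 4 + 5) / 4 = 15/4 = 3.75
  mean(X_2) = (1 + 7 + 9 + 2) / 4 = 19/4 = 4.75
  x̄ = (3.75, 4.75),  deviation x̄ - mu_0 = (3.75, 4.75) - (4, 2) = (-0.25, 2.75).

Step 2 — sample covariance matrix, S[i,j] = (1/(n-1)) · Σ_k (x_{k,i} - mean_i) · (x_{k,j} - mean_j), divisor n-1 = 3:
  S[X_1,X_1] = ((0.25)·(0.25) + (-1.75)·(-1.75) + (0.25)·(0.25) + (1.25)·(1.25)) / 3 = 4.75/3 = 1.5833
  S[X_1,X_2] = ((0.25)·(-3.75) + (-1.75)·(2.25) + (0.25)·(4.25) + (1.25)·(-2.75)) / 3 = -7.25/3 = -2.4167
  S[X_2,X_2] = ((-3.75)·(-3.75) + (2.25)·(2.25) + (4.25)·(4.25) + (-2.75)·(-2.75)) / 3 = 44.75/3 = 14.9167
  S = [[1.5833, -2.4167],
 [-2.4167, 14.9167]].

Step 3 — invert S. det(S) = 1.5833·14.9167 - (-2.4167)² = 17.7778.
  S^{-1} = (1/det) · [[d, -b], [-b, a]] = [[0.8391, 0.1359],
 [0.1359, 0.0891]].

Step 4 — quadratic form (x̄ - mu_0)^T · S^{-1} · (x̄ - mu_0):
  S^{-1} · (x̄ - mu_0) = (0.1641, 0.2109),
  (x̄ - mu_0)^T · [...] = (-0.25)·(0.1641) + (2.75)·(0.2109) = 0.5391.

Step 5 — scale by n: T² = 4 · 0.5391 = 2.1562.

T² ≈ 2.1562


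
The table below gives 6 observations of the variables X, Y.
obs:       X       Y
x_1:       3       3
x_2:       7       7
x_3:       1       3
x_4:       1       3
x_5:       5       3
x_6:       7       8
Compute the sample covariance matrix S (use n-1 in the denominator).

Step 1 — column means:
  mean(X) = (3 + 7 + 1 + 1 + 5 + 7) / 6 = 24/6 = 4
  mean(Y) = (3 + 7 + 3 + 3 + 3 + 8) / 6 = 27/6 = 4.5

Step 2 — sample covariance S[i,j] = (1/(n-1)) · Σ_k (x_{k,i} - mean_i) · (x_{k,j} - mean_j), with n-1 = 5.
  S[X,X] = ((-1)·(-1) + (3)·(3) + (-3)·(-3) + (-3)·(-3) + (1)·(1) + (3)·(3)) / 5 = 38/5 = 7.6
  S[X,Y] = ((-1)·(-1.5) + (3)·(2.5) + (-3)·(-1.5) + (-3)·(-1.5) + (1)·(-1.5) + (3)·(3.5)) / 5 = 27/5 = 5.4
  S[Y,Y] = ((-1.5)·(-1.5) + (2.5)·(2.5) + (-1.5)·(-1.5) + (-1.5)·(-1.5) + (-1.5)·(-1.5) + (3.5)·(3.5)) / 5 = 27.5/5 = 5.5

S is symmetric (S[j,i] = S[i,j]). Assembling:

S = [[7.6, 5.4],
 [5.4, 5.5]]


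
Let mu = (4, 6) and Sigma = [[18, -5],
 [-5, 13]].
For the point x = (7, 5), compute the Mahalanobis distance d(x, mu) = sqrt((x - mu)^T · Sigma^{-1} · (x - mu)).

Step 1 — centre the observation: (x - mu) = (3, -1).

Step 2 — invert Sigma. det(Sigma) = 18·13 - (-5)² = 209.
  Sigma^{-1} = (1/det) · [[d, -b], [-b, a]] = [[0.0622, 0.0239],
 [0.0239, 0.0861]].

Step 3 — form the quadratic (x - mu)^T · Sigma^{-1} · (x - mu):
  Sigma^{-1} · (x - mu) = (0.1627, -0.0144).
  (x - mu)^T · [Sigma^{-1} · (x - mu)] = (3)·(0.1627) + (-1)·(-0.0144) = 0.5024.

Step 4 — take square root: d = √(0.5024) ≈ 0.7088.

d(x, mu) = √(0.5024) ≈ 0.7088


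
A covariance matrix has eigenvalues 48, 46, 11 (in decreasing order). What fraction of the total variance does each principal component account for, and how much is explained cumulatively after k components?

Step 1 — total variance = trace(Sigma) = Σ λ_i = 48 + 46 + 11 = 105.

Step 2 — fraction explained by component i = λ_i / Σ λ:
  PC1: 48/105 = 0.4571
  PC2: 46/105 = 0.4381
  PC3: 11/105 = 0.1048

Step 3 — cumulative fraction after k components = (λ_1 + ... + λ_k) / Σ λ:
  k = 1: 48/105 = 0.4571
  k = 2: (48 + 46)/105 = 94/105 = 0.8952
  k = 3: (48 + 46 + 11)/105 = 105/105 = 1

Summary (fraction, with percent):

explained: PC1 0.4571 (45.71%), PC2 0.4381 (43.81%), PC3 0.1048 (10.48%);  cumulative: 0.4571, 0.8952, 1


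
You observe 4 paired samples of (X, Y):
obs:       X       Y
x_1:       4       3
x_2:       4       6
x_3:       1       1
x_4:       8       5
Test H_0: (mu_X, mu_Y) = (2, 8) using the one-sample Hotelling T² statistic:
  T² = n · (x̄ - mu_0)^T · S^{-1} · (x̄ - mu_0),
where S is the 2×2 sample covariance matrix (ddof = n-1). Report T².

Step 1 — sample mean vector:
  mean(X) = (4 + 4 + 1 + 8) / 4 = 17/4 = 4.25
  mean(Y) = (3 + 6 + 1 + 5) / 4 = 15/4 = 3.75
  x̄ = (4.25, 3.75),  deviation x̄ - mu_0 = (4.25, 3.75) - (2, 8) = (2.25, -4.25).

Step 2 — sample covariance matrix, S[i,j] = (1/(n-1)) · Σ_k (x_{k,i} - mean_i) · (x_{k,j} - mean_j), divisor n-1 = 3:
  S[X,X] = ((-0.25)·(-0.25) + (-0.25)·(-0.25) + (-3.25)·(-3.25) + (3.75)·(3.75)) / 3 = 24.75/3 = 8.25
  S[X,Y] = ((-0.25)·(-0.75) + (-0.25)·(2.25) + (-3.25)·(-2.75) + (3.75)·(1.25)) / 3 = 13.25/3 = 4.4167
  S[Y,Y] = ((-0.75)·(-0.75) + (2.25)·(2.25) + (-2.75)·(-2.75) + (1.25)·(1.25)) / 3 = 14.75/3 = 4.9167
  S = [[8.25, 4.4167],
 [4.4167, 4.9167]].

Step 3 — invert S. det(S) = 8.25·4.9167 - (4.4167)² = 21.0556.
  S^{-1} = (1/det) · [[d, -b], [-b, a]] = [[0.2335, -0.2098],
 [-0.2098, 0.3918]].

Step 4 — quadratic form (x̄ - mu_0)^T · S^{-1} · (x̄ - mu_0):
  S^{-1} · (x̄ - mu_0) = (1.4169, -2.1372),
  (x̄ - mu_0)^T · [...] = (2.25)·(1.4169) + (-4.25)·(-2.1372) = 12.2711.

Step 5 — scale by n: T² = 4 · 12.2711 = 49.0844.

T² ≈ 49.0844


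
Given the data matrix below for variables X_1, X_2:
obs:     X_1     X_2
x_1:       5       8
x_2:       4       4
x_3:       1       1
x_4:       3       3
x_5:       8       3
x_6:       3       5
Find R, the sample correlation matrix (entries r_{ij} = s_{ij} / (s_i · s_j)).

Step 1 — column means:
  mean(X_1) = (5 + 4 + 1 + 3 + 8 + 3) / 6 = 24/6 = 4
  mean(X_2) = (8 + 4 + 1 + 3 + 3 + 5) / 6 = 24/6 = 4

Step 2 — sample variances and covariances s[i,j] = (1/(n-1)) · Σ_k (x_{k,i} - mean_i) · (x_{k,j} - mean_j), with n-1 = 5:
  s[X_1,X_1] = ((1)·(1) + (0)·(0) + (-3)·(-3) + (-1)·(-1) + (4)·(4) + (-1)·(-1)) / 5 = 28/5 = 5.6
  s[X_1,X_2] = ((1)·(4) + (0)·(0) + (-3)·(-3) + (-1)·(-1) + (4)·(-1) + (-1)·(1)) / 5 = 9/5 = 1.8
  s[X_2,X_2] = ((4)·(4) + (0)·(0) + (-3)·(-3) + (-1)·(-1) + (-1)·(-1) + (1)·(1)) / 5 = 28/5 = 5.6
  Sample standard deviations s_i = √(s[i,i]):
  s(X_1) = √(5.6) = 2.3664
  s(X_2) = √(5.6) = 2.3664

Step 3 — r_{ij} = s_{ij} / (s_i · s_j):
  r[X_1,X_1] = 1 (diagonal).
  r[X_1,X_2] = 1.8 / (2.3664 · 2.3664) = 1.8 / 5.6 = 0.3214
  r[X_2,X_2] = 1 (diagonal).

R is symmetric with unit diagonal. Assembling:

R = [[1, 0.3214],
 [0.3214, 1]]


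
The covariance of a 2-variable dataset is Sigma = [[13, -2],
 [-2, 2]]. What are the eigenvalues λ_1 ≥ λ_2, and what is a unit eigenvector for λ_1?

Step 1 — characteristic polynomial of 2×2 Sigma:
  det(Sigma - λI) = λ² - trace · λ + det = 0.
  trace = 13 + 2 = 15, det = 13·2 - (-2)² = 22.
Step 2 — discriminant:
  Δ = trace² - 4·det = 225 - 88 = 137.
Step 3 — eigenvalues:
  λ = (trace ± √Δ)/2 = (15 ± 11.7047)/2,
  λ_1 = 13.3523,  λ_2 = 1.6477.

Step 4 — unit eigenvector for λ_1: solve (Sigma - λ_1 I)v = 0. First row:
  (13 - 13.3523)·v_x + (-2)·v_y = 0, i.e. (-0.3523)·v_x + (-2)·v_y = 0,
  so v ∝ (b, λ_1 - a) = (-2, 0.3523); multiply by -1 so the first entry is positive: u = (2, -0.3523).
  ||u|| = √((2)² + (-0.3523)²) = √(4.1242) ≈ 2.0308,
  v_1 = u/||u|| ≈ (0.9848, -0.1735) (||v_1|| = 1).

λ_1 = 13.3523,  λ_2 = 1.6477;  v_1 ≈ (0.9848, -0.1735)


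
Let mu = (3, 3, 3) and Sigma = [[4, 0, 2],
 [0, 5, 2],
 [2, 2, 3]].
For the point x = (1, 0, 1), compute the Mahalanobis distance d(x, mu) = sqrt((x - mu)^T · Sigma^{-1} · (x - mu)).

Step 1 — centre the observation: (x - mu) = (-2, -3, -2).

Step 2 — invert Sigma (cofactor / det for 3×3, or solve directly):
  Sigma^{-1} = [[0.4583, 0.1667, -0.4167],
 [0.1667, 0.3333, -0.3333],
 [-0.4167, -0.3333, 0.8333]].

Step 3 — form the quadratic (x - mu)^T · Sigma^{-1} · (x - mu):
  Sigma^{-1} · (x - mu) = (-0.5833, -0.6667, 0.1667).
  (x - mu)^T · [Sigma^{-1} · (x - mu)] = (-2)·(-0.5833) + (-3)·(-0.6667) + (-2)·(0.1667) = 2.8333.

Step 4 — take square root: d = √(2.8333) ≈ 1.6833.

d(x, mu) = √(2.8333) ≈ 1.6833


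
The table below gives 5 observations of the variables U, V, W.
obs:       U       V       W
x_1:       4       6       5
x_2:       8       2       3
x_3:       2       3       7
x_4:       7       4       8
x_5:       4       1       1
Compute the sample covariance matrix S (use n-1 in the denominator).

Step 1 — column means:
  mean(U) = (4 + 8 + 2 + 7 + 4) / 5 = 25/5 = 5
  mean(V) = (6 + 2 + 3 + 4 + 1) / 5 = 16/5 = 3.2
  mean(W) = (5 + 3 + 7 + 8 + 1) / 5 = 24/5 = 4.8

Step 2 — sample covariance S[i,j] = (1/(n-1)) · Σ_k (x_{k,i} - mean_i) · (x_{k,j} - mean_j), with n-1 = 4.
  S[U,U] = ((-1)·(-1) + (3)·(3) + (-3)·(-3) + (2)·(2) + (-1)·(-1)) / 4 = 24/4 = 6
  S[U,V] = ((-1)·(2.8) + (3)·(-1.2) + (-3)·(-0.2) + (2)·(0.8) + (-1)·(-2.2)) / 4 = -2/4 = -0.5
  S[U,W] = ((-1)·(0.2) + (3)·(-1.8) + (-3)·(2.2) + (2)·(3.2) + (-1)·(-3.8)) / 4 = -2/4 = -0.5
  S[V,V] = ((2.8)·(2.8) + (-1.2)·(-1.2) + (-0.2)·(-0.2) + (0.8)·(0.8) + (-2.2)·(-2.2)) / 4 = 14.8/4 = 3.7
  S[V,W] = ((2.8)·(0.2) + (-1.2)·(-1.8) + (-0.2)·(2.2) + (0.8)·(3.2) + (-2.2)·(-3.8)) / 4 = 13.2/4 = 3.3
  S[W,W] = ((0.2)·(0.2) + (-1.8)·(-1.8) + (2.2)·(2.2) + (3.2)·(3.2) + (-3.8)·(-3.8)) / 4 = 32.8/4 = 8.2

S is symmetric (S[j,i] = S[i,j]). Assembling:

S = [[6, -0.5, -0.5],
 [-0.5, 3.7, 3.3],
 [-0.5, 3.3, 8.2]]


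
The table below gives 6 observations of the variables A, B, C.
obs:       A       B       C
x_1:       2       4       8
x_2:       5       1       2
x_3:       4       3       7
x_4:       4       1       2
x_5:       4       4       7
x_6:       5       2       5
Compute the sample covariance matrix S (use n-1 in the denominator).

Step 1 — column means:
  mean(A) = (2 + 5 + 4 + 4 + 4 + 5) / 6 = 24/6 = 4
  mean(B) = (4 + 1 + 3 + 1 + 4 + 2) / 6 = 15/6 = 2.5
  mean(C) = (8 + 2 + 7 + 2 + 7 + 5) / 6 = 31/6 = 5.1667

Step 2 — sample covariance S[i,j] = (1/(n-1)) · Σ_k (x_{k,i} - mean_i) · (x_{k,j} - mean_j), with n-1 = 5.
  S[A,A] = ((-2)·(-2) + (1)·(1) + (0)·(0) + (0)·(0) + (0)·(0) + (1)·(1)) / 5 = 6/5 = 1.2
  S[A,B] = ((-2)·(1.5) + (1)·(-1.5) + (0)·(0.5) + (0)·(-1.5) + (0)·(1.5) + (1)·(-0.5)) / 5 = -5/5 = -1
  S[A,C] = ((-2)·(2.8333) + (1)·(-3.1667) + (0)·(1.8333) + (0)·(-3.1667) + (0)·(1.8333) + (1)·(-0.1667)) / 5 = -9/5 = -1.8
  S[B,B] = ((1.5)·(1.5) + (-1.5)·(-1.5) + (0.5)·(0.5) + (-1.5)·(-1.5) + (1.5)·(1.5) + (-0.5)·(-0.5)) / 5 = 9.5/5 = 1.9
  S[B,C] = ((1.5)·(2.8333) + (-1.5)·(-3.1667) + (0.5)·(1.8333) + (-1.5)·(-3.1667) + (1.5)·(1.8333) + (-0.5)·(-0.1667)) / 5 = 17.5/5 = 3.5
  S[C,C] = ((2.8333)·(2.8333) + (-3.1667)·(-3.1667) + (1.8333)·(1.8333) + (-3.1667)·(-3.1667) + (1.8333)·(1.8333) + (-0.1667)·(-0.1667)) / 5 = 34.8333/5 = 6.9667

S is symmetric (S[j,i] = S[i,j]). Assembling:

S = [[1.2, -1, -1.8],
 [-1, 1.9, 3.5],
 [-1.8, 3.5, 6.9667]]


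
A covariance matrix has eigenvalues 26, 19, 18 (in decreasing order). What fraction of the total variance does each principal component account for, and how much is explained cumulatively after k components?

Step 1 — total variance = trace(Sigma) = Σ λ_i = 26 + 19 + 18 = 63.

Step 2 — fraction explained by component i = λ_i / Σ λ:
  PC1: 26/63 = 0.4127
  PC2: 19/63 = 0.3016
  PC3: 18/63 = 0.2857

Step 3 — cumulative fraction after k components = (λ_1 + ... + λ_k) / Σ λ:
  k = 1: 26/63 = 0.4127
  k = 2: (26 + 19)/63 = 45/63 = 0.7143
  k = 3: (26 + 19 + 18)/63 = 63/63 = 1

Summary (fraction, with percent):

explained: PC1 0.4127 (41.27%), PC2 0.3016 (30.16%), PC3 0.2857 (28.57%);  cumulative: 0.4127, 0.7143, 1


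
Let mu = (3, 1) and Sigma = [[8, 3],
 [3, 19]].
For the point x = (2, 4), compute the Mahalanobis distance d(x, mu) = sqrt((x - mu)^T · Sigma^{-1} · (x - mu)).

Step 1 — centre the observation: (x - mu) = (-1, 3).

Step 2 — invert Sigma. det(Sigma) = 8·19 - (3)² = 143.
  Sigma^{-1} = (1/det) · [[d, -b], [-b, a]] = [[0.1329, -0.021],
 [-0.021, 0.0559]].

Step 3 — form the quadratic (x - mu)^T · Sigma^{-1} · (x - mu):
  Sigma^{-1} · (x - mu) = (-0.1958, 0.1888).
  (x - mu)^T · [Sigma^{-1} · (x - mu)] = (-1)·(-0.1958) + (3)·(0.1888) = 0.7622.

Step 4 — take square root: d = √(0.7622) ≈ 0.8731.

d(x, mu) = √(0.7622) ≈ 0.8731


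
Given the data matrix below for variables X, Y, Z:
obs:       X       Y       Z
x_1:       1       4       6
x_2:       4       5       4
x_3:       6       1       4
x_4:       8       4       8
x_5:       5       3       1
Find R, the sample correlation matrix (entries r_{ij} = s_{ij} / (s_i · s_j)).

Step 1 — column means:
  mean(X) = (1 + 4 + 6 + 8 + 5) / 5 = 24/5 = 4.8
  mean(Y) = (4 + 5 + 1 + 4 + 3) / 5 = 17/5 = 3.4
  mean(Z) = (6 + 4 + 4 + 8 + 1) / 5 = 23/5 = 4.6

Step 2 — sample variances and covariances s[i,j] = (1/(n-1)) · Σ_k (x_{k,i} - mean_i) · (x_{k,j} - mean_j), with n-1 = 4:
  s[X,X] = ((-3.8)·(-3.8) + (-0.8)·(-0.8) + (1.2)·(1.2) + (3.2)·(3.2) + (0.2)·(0.2)) / 4 = 26.8/4 = 6.7
  s[X,Y] = ((-3.8)·(0.6) + (-0.8)·(1.6) + (1.2)·(-2.4) + (3.2)·(0.6) + (0.2)·(-0.4)) / 4 = -4.6/4 = -1.15
  s[X,Z] = ((-3.8)·(1.4) + (-0.8)·(-0.6) + (1.2)·(-0.6) + (3.2)·(3.4) + (0.2)·(-3.6)) / 4 = 4.6/4 = 1.15
  s[Y,Y] = ((0.6)·(0.6) + (1.6)·(1.6) + (-2.4)·(-2.4) + (0.6)·(0.6) + (-0.4)·(-0.4)) / 4 = 9.2/4 = 2.3
  s[Y,Z] = ((0.6)·(1.4) + (1.6)·(-0.6) + (-2.4)·(-0.6) + (0.6)·(3.4) + (-0.4)·(-3.6)) / 4 = 4.8/4 = 1.2
  s[Z,Z] = ((1.4)·(1.4) + (-0.6)·(-0.6) + (-0.6)·(-0.6) + (3.4)·(3.4) + (-3.6)·(-3.6)) / 4 = 27.2/4 = 6.8
  Sample standard deviations s_i = √(s[i,i]):
  s(X) = √(6.7) = 2.5884
  s(Y) = √(2.3) = 1.5166
  s(Z) = √(6.8) = 2.6077

Step 3 — r_{ij} = s_{ij} / (s_i · s_j):
  r[X,X] = 1 (diagonal).
  r[X,Y] = -1.15 / (2.5884 · 1.5166) = -1.15 / 3.9256 = -0.293
  r[X,Z] = 1.15 / (2.5884 · 2.6077) = 1.15 / 6.7498 = 0.1704
  r[Y,Y] = 1 (diagonal).
  r[Y,Z] = 1.2 / (1.5166 · 2.6077) = 1.2 / 3.9547 = 0.3034
  r[Z,Z] = 1 (diagonal).

R is symmetric with unit diagonal. Assembling:

R = [[1, -0.293, 0.1704],
 [-0.293, 1, 0.3034],
 [0.1704, 0.3034, 1]]


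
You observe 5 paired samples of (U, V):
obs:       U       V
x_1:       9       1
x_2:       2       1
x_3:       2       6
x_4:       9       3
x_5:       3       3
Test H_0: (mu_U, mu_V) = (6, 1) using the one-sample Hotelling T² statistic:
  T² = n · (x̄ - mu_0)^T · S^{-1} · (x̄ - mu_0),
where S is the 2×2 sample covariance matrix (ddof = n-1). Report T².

Step 1 — sample mean vector:
  mean(U) = (9 + 2 + 2 + 9 + 3) / 5 = 25/5 = 5
  mean(V) = (1 + 1 + 6 + 3 + 3) / 5 = 14/5 = 2.8
  x̄ = (5, 2.8),  deviation x̄ - mu_0 = (5, 2.8) - (6, 1) = (-1, 1.8).

Step 2 — sample covariance matrix, S[i,j] = (1/(n-1)) · Σ_k (x_{k,i} - mean_i) · (x_{k,j} - mean_j), divisor n-1 = 4:
  S[U,U] = ((4)·(4) + (-3)·(-3) + (-3)·(-3) + (4)·(4) + (-2)·(-2)) / 4 = 54/4 = 13.5
  S[U,V] = ((4)·(-1.8) + (-3)·(-1.8) + (-3)·(3.2) + (4)·(0.2) + (-2)·(0.2)) / 4 = -11/4 = -2.75
  S[V,V] = ((-1.8)·(-1.8) + (-1.8)·(-1.8) + (3.2)·(3.2) + (0.2)·(0.2) + (0.2)·(0.2)) / 4 = 16.8/4 = 4.2
  S = [[13.5, -2.75],
 [-2.75, 4.2]].

Step 3 — invert S. det(S) = 13.5·4.2 - (-2.75)² = 49.1375.
  S^{-1} = (1/det) · [[d, -b], [-b, a]] = [[0.0855, 0.056],
 [0.056, 0.2747]].

Step 4 — quadratic form (x̄ - mu_0)^T · S^{-1} · (x̄ - mu_0):
  S^{-1} · (x̄ - mu_0) = (0.0153, 0.4386),
  (x̄ - mu_0)^T · [...] = (-1)·(0.0153) + (1.8)·(0.4386) = 0.7742.

Step 5 — scale by n: T² = 5 · 0.7742 = 3.8708.

T² ≈ 3.8708


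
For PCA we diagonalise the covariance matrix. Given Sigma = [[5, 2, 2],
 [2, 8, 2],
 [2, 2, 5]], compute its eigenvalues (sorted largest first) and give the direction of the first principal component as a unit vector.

Step 1 — characteristic polynomial p(λ) = det(λI - Sigma) = λ³ - tr·λ² + c_1·λ - det, where tr = trace, c_1 = sum of the principal 2×2 minors, det = det(Sigma):
  tr = 5 + 8 + 5 = 18,
  c_1 = (5·8 - (2)²) + (5·5 - (2)²) + (8·5 - (2)²) = 36 + 21 + 36 = 93,
  det = 5·(8·5 - (2)²) - (2)·((2)·5 - (2)·(2)) + (2)·((2)·(2) - 8·(2)) = 5·(36) - (2)·(6) + (2)·(-12) = 144.
  So p(λ) = λ³ - 18λ² + 93λ - 144.
Step 2 — look for an integer root (rational root theorem: any rational root is an integer divisor of 144). Testing λ = 3:
  p(3) = 27 - 162 + 279 - 144 = 0  ✓
  Dividing out (λ - 3): p(λ) = (λ - 3)(λ² - 15λ + 48).
Step 3 — remaining eigenvalues from the quadratic λ² - 15λ + 48 = 0:
  Δ = 15² - 4·48 = 225 - 192 = 33,  λ = (15 ± √33)/2 = (15 ± 5.7446)/2 ≈ 10.3723 or 4.6277.
  Sorted: λ_1 = 10.3723,  λ_2 = 4.6277,  λ_3 = 3  (check: sum = 18 = tr ✓).

Step 4 — unit eigenvector for λ_1 ≈ 10.3723: v spans the null space of (Sigma - λ_1 I), whose rows are
  r_1 = (-5.3723, 2, 2),  r_2 = (2, -2.3723, 2),  r_3 = (2, 2, -5.3723).
  v is orthogonal to every row, so take v ∝ r_1 × r_2 = ((2)·(2) - (2)·(-2.3723), (2)·(2) - (-5.3723)·(2), (-5.3723)·(-2.3723) - (2)·(2)) ≈ (8.7446, 14.7446, 8.7446).
  Let u = (8.7446, 14.7446, 8.7446).
  ||u|| = √((8.7446)² + (14.7446)² + (8.7446)²) = √(370.3369) ≈ 19.2441,  v_1 = u/||u|| ≈ (0.4544, 0.7662, 0.4544) (||v_1|| = 1).

λ_1 = 10.3723,  λ_2 = 4.6277,  λ_3 = 3;  v_1 ≈ (0.4544, 0.7662, 0.4544)
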